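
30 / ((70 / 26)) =78 / 7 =11.14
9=9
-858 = -858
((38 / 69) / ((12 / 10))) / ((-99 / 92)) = -380 / 891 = -0.43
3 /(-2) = -3 /2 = -1.50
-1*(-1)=1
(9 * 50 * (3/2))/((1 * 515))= 135/103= 1.31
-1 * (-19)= 19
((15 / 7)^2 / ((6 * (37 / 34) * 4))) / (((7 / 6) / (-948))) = -1813050 / 12691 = -142.86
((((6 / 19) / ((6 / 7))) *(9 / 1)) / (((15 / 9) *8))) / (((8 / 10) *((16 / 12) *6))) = 189 / 4864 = 0.04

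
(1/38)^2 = 1/1444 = 0.00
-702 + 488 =-214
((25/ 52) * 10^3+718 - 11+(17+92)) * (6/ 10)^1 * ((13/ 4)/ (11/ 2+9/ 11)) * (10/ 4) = 278157/ 278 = 1000.56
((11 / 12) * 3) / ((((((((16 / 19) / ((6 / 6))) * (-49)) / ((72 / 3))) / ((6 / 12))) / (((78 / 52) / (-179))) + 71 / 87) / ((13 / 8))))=709137 / 65245408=0.01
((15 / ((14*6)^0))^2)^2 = 50625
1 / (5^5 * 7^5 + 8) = 1 / 52521883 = 0.00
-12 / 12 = -1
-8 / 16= -1 / 2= -0.50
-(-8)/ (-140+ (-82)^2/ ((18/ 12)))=6/ 3257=0.00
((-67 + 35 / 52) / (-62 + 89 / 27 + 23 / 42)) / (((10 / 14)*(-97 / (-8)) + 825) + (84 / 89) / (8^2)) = 36504216 / 26683657247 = 0.00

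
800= 800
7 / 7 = 1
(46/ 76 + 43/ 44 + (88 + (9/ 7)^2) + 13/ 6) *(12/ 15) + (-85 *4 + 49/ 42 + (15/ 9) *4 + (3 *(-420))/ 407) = -2961698771/ 11367510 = -260.54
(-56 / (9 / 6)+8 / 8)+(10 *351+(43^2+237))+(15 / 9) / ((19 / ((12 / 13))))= 4119773 / 741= 5559.75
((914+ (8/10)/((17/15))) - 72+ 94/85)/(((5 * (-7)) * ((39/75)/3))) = -215172/1547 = -139.09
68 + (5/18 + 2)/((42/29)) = 52597/756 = 69.57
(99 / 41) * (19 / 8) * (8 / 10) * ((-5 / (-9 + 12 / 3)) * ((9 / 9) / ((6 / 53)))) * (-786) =-13059783 / 410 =-31853.13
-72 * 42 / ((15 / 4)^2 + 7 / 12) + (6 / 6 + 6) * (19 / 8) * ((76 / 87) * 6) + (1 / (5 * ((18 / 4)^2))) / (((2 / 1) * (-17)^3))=-4840953032929 / 40565339055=-119.34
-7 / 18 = -0.39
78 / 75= 26 / 25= 1.04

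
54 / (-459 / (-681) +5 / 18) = 220644 / 3889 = 56.74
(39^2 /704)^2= 2313441 /495616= 4.67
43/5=8.60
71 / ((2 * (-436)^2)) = 71 / 380192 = 0.00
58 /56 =29 /28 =1.04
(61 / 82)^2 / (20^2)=3721 / 2689600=0.00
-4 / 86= -2 / 43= -0.05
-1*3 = -3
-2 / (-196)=1 / 98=0.01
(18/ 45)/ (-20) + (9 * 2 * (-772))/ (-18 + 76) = -239.61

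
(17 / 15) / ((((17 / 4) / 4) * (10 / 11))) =88 / 75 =1.17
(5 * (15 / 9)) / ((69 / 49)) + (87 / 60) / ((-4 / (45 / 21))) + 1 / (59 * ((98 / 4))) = 49232507 / 9574992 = 5.14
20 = 20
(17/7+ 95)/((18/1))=341/63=5.41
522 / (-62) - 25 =-1036 / 31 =-33.42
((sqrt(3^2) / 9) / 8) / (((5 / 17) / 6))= 17 / 20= 0.85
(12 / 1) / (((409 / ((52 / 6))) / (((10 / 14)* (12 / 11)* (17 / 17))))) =6240 / 31493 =0.20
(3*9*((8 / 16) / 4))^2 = 729 / 64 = 11.39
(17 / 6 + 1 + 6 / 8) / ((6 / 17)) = 935 / 72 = 12.99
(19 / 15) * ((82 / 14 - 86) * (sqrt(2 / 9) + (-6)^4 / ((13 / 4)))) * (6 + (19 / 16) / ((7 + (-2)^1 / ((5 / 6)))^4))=-30939602038092 / 127327655 - 95492598883 * sqrt(2) / 470132880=-243279.26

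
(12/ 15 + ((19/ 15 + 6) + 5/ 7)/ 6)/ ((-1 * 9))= -671/ 2835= -0.24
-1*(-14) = 14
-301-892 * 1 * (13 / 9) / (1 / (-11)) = 124847 / 9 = 13871.89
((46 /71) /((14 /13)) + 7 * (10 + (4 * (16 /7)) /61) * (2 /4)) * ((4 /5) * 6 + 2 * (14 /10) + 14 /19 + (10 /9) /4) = 8066975489 /25921035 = 311.21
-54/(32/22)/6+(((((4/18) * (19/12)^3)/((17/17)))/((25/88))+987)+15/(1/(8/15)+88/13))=86129089129/87382800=985.65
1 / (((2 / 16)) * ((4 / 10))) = 20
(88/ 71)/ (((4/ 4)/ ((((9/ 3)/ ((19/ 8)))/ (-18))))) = -0.09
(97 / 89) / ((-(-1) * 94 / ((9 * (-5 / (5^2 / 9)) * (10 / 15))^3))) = -7637004 / 522875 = -14.61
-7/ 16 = -0.44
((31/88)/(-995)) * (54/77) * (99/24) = -2511/2451680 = -0.00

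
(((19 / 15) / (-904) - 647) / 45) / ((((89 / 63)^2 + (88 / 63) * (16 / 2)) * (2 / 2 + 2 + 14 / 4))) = -1289680833 / 7678903700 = -0.17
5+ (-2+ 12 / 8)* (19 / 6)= 41 / 12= 3.42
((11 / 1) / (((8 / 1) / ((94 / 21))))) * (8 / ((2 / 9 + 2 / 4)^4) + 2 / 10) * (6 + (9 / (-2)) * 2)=-546.62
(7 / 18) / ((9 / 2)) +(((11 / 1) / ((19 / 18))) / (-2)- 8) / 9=-2126 / 1539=-1.38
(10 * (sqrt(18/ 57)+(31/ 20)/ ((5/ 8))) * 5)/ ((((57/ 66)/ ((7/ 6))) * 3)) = 3850 * sqrt(114)/ 3249+9548/ 171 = 68.49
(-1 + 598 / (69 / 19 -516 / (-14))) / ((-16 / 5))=-74149 / 17232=-4.30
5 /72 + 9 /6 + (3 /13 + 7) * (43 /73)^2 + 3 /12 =21589319 /4987944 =4.33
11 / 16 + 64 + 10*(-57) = -8085 / 16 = -505.31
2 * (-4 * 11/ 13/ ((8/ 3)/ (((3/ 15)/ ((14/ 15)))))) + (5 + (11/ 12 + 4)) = 10235/ 1092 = 9.37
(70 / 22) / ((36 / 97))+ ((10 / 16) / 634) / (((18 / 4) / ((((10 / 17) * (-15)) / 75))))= 4573900 / 533511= 8.57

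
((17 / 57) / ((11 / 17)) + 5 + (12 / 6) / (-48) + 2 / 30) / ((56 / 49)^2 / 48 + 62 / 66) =6741763 / 1187880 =5.68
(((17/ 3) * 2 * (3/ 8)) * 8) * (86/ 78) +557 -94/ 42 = 161684/ 273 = 592.25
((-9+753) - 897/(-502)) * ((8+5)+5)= 3369465/251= 13424.16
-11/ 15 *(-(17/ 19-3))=-88/ 57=-1.54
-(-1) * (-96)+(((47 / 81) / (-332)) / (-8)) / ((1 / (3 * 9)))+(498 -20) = 3043823 / 7968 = 382.01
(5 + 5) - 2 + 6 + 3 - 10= 7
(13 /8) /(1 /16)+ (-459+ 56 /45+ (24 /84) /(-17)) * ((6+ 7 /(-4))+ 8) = -17080037 /3060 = -5581.71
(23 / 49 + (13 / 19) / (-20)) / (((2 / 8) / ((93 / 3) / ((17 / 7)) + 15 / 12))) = 7722159 / 316540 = 24.40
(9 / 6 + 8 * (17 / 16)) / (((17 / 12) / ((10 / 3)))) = 400 / 17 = 23.53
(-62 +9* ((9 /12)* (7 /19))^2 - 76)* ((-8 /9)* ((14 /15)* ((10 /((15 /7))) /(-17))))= -25908554 /828495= -31.27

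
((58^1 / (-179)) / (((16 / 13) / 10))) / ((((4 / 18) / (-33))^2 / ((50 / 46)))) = -4156849125 / 65872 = -63104.95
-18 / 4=-9 / 2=-4.50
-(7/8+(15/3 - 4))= -15/8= -1.88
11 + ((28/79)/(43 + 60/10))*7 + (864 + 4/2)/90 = 73492/3555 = 20.67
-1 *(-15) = 15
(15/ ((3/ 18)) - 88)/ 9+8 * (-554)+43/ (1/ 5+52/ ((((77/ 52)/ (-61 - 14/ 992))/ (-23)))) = -23459496388867/ 5293474128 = -4431.78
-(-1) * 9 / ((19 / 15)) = 135 / 19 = 7.11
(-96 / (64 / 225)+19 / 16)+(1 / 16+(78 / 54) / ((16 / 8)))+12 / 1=-11647 / 36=-323.53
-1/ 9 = -0.11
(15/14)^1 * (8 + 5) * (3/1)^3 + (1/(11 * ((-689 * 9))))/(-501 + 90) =147602806079/392486094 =376.07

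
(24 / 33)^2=64 / 121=0.53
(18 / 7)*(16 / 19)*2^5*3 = 27648 / 133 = 207.88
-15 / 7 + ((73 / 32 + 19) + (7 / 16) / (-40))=85691 / 4480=19.13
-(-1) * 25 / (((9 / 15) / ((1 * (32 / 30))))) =400 / 9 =44.44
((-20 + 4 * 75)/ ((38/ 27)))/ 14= 270/ 19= 14.21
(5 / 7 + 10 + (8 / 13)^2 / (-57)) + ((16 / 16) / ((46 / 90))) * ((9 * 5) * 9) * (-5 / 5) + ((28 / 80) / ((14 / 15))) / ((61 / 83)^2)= -780.99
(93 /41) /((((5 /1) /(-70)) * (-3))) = 434 /41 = 10.59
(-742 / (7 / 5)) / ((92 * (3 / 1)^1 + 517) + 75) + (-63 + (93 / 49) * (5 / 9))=-570137 / 9114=-62.56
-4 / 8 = -1 / 2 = -0.50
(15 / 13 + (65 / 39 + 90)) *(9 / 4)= 2715 / 13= 208.85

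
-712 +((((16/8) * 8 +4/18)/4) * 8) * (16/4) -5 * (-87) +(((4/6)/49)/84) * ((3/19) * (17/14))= -147.22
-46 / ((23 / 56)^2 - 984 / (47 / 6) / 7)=6780032 / 2620129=2.59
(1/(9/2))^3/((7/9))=8/567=0.01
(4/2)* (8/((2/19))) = 152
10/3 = 3.33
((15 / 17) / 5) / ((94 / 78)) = 117 / 799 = 0.15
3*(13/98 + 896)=263463/98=2688.40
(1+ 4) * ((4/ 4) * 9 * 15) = 675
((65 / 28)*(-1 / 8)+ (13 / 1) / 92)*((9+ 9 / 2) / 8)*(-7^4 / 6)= 2367729 / 23552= 100.53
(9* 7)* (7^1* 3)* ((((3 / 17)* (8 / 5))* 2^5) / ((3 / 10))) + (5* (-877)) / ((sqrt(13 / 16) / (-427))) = 2117081.39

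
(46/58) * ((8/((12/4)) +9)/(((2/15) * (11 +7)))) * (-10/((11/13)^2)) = -3401125/63162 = -53.85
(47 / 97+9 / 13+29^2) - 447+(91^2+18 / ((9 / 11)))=10968401 / 1261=8698.18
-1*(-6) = 6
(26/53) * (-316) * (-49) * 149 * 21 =1259685336/53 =23767647.85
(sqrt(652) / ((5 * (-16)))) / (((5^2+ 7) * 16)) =-sqrt(163) / 20480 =-0.00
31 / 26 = 1.19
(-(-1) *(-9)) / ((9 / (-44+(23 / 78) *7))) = 3271 / 78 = 41.94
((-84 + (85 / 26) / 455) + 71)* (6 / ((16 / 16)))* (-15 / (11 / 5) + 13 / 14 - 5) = 11896767 / 14014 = 848.92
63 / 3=21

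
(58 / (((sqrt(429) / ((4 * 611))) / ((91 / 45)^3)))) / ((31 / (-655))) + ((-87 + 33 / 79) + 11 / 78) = -1076418902104 * sqrt(429) / 18644175 - 532651 / 6162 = -1195909.13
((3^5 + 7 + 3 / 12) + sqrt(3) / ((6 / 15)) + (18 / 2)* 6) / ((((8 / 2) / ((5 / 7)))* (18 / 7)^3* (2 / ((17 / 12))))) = 20825* sqrt(3) / 1119744 + 5068805 / 2239488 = 2.30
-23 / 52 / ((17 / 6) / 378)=-13041 / 221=-59.01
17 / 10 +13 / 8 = 133 / 40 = 3.32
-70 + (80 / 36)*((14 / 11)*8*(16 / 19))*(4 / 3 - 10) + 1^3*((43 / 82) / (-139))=-15123678949 / 64318914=-235.14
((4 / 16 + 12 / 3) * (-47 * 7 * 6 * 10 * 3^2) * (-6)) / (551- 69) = 2265165 / 241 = 9399.02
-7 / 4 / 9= -7 / 36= -0.19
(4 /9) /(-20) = -1 /45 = -0.02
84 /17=4.94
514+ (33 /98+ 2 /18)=453743 /882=514.45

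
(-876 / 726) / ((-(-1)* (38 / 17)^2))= -21097 / 87362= -0.24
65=65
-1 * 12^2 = -144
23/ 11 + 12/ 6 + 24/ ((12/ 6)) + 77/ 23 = 4918/ 253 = 19.44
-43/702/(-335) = 43/235170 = 0.00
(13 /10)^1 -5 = -37 /10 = -3.70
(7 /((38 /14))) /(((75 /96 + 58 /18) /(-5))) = -3.22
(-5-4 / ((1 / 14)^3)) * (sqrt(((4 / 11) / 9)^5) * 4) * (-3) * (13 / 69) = 18272384 * sqrt(11) / 7438959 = 8.15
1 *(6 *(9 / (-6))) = -9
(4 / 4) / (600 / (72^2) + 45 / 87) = 6264 / 3965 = 1.58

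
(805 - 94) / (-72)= -79 / 8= -9.88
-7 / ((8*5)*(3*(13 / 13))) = -7 / 120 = -0.06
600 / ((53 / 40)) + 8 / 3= 72424 / 159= 455.50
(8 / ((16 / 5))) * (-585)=-2925 / 2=-1462.50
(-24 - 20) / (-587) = 44 / 587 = 0.07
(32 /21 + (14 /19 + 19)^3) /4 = 1107641363 /576156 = 1922.47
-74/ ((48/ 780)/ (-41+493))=-543530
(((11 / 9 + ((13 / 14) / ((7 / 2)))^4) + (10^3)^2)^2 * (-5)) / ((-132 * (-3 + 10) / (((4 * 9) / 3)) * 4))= 3364842478668802015690524500 / 207273787962601437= 16233806077.19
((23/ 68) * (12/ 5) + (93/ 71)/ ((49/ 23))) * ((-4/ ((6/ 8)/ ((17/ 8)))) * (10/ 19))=-8.51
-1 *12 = -12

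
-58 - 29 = -87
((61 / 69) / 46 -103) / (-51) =326861 / 161874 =2.02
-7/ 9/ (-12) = 7/ 108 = 0.06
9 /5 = 1.80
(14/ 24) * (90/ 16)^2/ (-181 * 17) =-4725/ 787712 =-0.01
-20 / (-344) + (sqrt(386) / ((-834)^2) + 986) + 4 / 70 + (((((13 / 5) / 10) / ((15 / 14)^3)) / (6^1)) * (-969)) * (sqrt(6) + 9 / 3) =-2880514 * sqrt(6) / 84375 + sqrt(386) / 695556 + 14962094947 / 16931250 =800.07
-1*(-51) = 51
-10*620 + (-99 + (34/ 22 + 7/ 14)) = -138533/ 22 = -6296.95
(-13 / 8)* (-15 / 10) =39 / 16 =2.44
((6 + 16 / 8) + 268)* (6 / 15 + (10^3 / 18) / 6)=119968 / 45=2665.96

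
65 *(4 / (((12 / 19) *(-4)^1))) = -1235 / 12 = -102.92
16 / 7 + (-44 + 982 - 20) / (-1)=-6410 / 7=-915.71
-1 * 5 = -5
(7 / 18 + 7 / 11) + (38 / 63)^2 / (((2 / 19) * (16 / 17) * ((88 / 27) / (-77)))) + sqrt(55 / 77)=-3802427 / 44352 + sqrt(35) / 7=-84.89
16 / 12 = 1.33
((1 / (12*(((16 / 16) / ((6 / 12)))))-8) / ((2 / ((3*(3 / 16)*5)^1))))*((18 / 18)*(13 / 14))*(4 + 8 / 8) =-186225 / 3584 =-51.96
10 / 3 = 3.33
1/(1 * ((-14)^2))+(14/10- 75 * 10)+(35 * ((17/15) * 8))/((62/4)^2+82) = -2833188301/3789660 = -747.61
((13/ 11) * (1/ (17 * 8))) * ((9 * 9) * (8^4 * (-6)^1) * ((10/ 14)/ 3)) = -5391360/ 1309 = -4118.69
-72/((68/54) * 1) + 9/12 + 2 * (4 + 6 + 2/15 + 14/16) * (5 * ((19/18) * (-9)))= -449705/408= -1102.22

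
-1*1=-1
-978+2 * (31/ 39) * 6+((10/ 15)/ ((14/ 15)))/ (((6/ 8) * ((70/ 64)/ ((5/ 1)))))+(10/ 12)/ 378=-198979825/ 206388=-964.11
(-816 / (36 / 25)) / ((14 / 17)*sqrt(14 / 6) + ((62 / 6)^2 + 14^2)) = -4016377500 / 2145968581 + 3641400*sqrt(21) / 2145968581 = -1.86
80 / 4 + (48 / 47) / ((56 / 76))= 7036 / 329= 21.39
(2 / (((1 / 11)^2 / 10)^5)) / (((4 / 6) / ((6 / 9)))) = 5187484920200000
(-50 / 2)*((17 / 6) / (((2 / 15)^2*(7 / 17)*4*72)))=-180625 / 5376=-33.60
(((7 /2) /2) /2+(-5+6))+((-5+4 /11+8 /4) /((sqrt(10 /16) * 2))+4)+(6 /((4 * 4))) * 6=65 /8 - 29 * sqrt(10) /55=6.46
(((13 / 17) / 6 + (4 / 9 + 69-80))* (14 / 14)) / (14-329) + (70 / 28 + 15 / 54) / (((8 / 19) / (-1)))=-2530861 / 385560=-6.56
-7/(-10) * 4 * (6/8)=21/10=2.10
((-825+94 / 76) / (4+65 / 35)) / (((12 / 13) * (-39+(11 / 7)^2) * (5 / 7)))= 5.84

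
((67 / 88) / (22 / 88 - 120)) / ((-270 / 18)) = 67 / 158070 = 0.00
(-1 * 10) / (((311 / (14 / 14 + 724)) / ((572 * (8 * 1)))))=-33176000 / 311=-106675.24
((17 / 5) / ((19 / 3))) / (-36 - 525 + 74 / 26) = -663 / 689320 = -0.00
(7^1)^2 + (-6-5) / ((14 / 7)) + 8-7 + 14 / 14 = 91 / 2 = 45.50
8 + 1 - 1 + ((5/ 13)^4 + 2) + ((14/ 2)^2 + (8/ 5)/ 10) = 42257344/ 714025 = 59.18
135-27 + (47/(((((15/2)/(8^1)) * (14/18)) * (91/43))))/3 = 376316/3185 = 118.15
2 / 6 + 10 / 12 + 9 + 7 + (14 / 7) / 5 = 527 / 30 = 17.57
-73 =-73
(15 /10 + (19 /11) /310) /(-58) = -2567 /98890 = -0.03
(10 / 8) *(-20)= -25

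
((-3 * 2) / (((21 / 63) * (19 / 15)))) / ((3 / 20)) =-1800 / 19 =-94.74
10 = 10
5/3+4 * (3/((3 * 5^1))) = 37/15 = 2.47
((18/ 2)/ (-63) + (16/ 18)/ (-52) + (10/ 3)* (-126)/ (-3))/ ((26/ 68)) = 3893986/ 10647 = 365.74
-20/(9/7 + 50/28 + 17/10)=-700/167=-4.19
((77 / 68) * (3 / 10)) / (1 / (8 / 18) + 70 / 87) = 20097 / 180710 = 0.11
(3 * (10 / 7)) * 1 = 30 / 7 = 4.29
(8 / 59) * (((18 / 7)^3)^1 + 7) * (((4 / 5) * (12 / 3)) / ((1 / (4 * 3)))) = 12645888 / 101185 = 124.98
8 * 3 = 24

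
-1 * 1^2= -1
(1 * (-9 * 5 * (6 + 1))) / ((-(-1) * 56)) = -45 / 8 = -5.62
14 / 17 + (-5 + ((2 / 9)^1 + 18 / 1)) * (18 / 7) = 592 / 17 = 34.82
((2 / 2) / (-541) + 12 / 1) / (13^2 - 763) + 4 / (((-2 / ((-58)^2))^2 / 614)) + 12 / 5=11164365858466673 / 1606770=6948328546.38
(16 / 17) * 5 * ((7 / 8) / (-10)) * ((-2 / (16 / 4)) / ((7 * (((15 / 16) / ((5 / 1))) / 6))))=16 / 17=0.94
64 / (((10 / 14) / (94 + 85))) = 16038.40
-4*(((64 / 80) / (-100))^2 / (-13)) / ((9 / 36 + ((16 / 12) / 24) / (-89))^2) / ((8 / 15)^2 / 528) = 3048887952 / 5187008125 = 0.59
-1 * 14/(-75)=14/75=0.19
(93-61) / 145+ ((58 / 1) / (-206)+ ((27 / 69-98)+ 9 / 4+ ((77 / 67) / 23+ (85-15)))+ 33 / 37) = -83375833377 / 3406195580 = -24.48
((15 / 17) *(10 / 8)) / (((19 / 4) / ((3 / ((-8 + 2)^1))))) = -75 / 646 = -0.12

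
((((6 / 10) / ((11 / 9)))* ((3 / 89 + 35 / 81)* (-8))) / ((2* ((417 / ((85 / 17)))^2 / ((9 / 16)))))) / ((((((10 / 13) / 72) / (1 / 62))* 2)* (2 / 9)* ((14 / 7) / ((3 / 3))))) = -589329 / 4690984232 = -0.00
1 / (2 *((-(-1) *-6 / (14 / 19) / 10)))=-35 / 57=-0.61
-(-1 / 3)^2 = -1 / 9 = -0.11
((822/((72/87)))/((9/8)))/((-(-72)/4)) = 3973/81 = 49.05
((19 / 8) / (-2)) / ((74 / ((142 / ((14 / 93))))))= -125457 / 8288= -15.14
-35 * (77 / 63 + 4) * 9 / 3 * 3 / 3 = -1645 / 3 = -548.33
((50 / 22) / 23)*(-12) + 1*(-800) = -202700 / 253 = -801.19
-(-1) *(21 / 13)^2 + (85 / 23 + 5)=43943 / 3887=11.31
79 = 79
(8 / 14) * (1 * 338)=1352 / 7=193.14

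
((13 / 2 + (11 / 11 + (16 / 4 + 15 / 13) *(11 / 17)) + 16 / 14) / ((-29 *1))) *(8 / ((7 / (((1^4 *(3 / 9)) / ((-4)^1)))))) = 0.04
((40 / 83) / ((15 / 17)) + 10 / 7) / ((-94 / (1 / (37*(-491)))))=0.00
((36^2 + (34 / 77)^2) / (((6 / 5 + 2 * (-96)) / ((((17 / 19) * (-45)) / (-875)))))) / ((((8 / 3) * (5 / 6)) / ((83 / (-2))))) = 5.84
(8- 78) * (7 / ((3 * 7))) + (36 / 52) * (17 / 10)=-8641 / 390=-22.16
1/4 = 0.25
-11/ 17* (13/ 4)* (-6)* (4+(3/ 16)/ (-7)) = 190905/ 3808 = 50.13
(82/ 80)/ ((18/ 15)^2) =205/ 288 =0.71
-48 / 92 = -12 / 23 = -0.52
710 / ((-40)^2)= 71 / 160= 0.44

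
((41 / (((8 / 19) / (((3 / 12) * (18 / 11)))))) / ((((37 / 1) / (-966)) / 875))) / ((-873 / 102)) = 16790468625 / 157916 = 106325.32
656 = 656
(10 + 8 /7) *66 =5148 /7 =735.43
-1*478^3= -109215352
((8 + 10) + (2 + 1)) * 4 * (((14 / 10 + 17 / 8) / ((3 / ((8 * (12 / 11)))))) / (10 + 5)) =15792 / 275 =57.43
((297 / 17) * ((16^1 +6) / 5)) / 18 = 363 / 85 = 4.27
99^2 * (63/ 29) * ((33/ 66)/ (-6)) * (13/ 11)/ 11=-190.63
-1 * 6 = -6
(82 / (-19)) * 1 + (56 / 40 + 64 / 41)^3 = 3542882067 / 163687375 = 21.64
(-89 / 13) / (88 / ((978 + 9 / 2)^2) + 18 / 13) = -343649025 / 69506626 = -4.94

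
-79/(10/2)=-79/5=-15.80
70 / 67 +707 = 47439 / 67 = 708.04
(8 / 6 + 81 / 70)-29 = -5567 / 210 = -26.51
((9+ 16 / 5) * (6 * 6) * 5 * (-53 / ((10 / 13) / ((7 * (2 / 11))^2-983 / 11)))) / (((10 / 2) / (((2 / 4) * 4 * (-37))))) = -594367561476 / 3025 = -196485144.29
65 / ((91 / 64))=320 / 7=45.71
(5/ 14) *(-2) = -5/ 7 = -0.71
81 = 81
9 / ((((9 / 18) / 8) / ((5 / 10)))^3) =4608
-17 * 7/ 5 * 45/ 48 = -357/ 16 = -22.31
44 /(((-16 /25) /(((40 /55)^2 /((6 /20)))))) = -4000 /33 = -121.21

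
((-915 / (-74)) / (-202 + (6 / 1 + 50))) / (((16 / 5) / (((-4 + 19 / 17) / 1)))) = 224175 / 2938688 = 0.08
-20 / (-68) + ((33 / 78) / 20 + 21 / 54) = 56023 / 79560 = 0.70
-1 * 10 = -10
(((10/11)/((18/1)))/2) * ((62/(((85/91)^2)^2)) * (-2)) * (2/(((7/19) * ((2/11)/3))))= -11540186294/31320375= -368.46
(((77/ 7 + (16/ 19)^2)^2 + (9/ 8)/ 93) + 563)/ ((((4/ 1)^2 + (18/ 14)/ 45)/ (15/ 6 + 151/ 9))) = 274810713739555/ 326363401584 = 842.04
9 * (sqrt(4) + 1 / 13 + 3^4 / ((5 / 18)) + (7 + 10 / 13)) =176346 / 65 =2713.02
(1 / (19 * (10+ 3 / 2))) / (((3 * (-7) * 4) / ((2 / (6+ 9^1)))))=-1 / 137655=-0.00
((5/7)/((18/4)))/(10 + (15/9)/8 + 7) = 80/8673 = 0.01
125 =125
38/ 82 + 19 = 798/ 41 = 19.46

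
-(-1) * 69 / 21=23 / 7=3.29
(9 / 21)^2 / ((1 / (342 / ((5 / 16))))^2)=269485056 / 1225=219987.80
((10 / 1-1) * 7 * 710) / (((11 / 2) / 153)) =13687380 / 11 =1244307.27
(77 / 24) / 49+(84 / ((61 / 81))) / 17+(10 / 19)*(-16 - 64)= -117437699 / 3310104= -35.48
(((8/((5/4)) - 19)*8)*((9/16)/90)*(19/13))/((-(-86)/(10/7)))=-171/11180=-0.02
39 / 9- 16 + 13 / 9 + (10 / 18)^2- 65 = -6068 / 81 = -74.91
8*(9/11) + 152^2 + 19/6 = 1525505/66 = 23113.71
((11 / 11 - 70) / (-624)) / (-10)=-23 / 2080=-0.01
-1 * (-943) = 943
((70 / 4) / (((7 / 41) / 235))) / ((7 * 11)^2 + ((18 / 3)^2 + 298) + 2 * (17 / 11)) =529925 / 137854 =3.84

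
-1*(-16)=16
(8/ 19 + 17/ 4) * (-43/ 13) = -15265/ 988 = -15.45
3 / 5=0.60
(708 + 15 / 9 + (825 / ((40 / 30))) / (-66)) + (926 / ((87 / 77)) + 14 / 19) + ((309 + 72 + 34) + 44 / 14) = 179464783 / 92568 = 1938.73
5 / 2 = 2.50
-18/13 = -1.38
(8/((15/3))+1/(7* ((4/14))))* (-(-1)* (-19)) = -399/10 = -39.90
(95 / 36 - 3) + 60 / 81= 41 / 108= 0.38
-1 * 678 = -678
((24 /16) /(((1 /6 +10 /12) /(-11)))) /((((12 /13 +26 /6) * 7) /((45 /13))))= -891 /574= -1.55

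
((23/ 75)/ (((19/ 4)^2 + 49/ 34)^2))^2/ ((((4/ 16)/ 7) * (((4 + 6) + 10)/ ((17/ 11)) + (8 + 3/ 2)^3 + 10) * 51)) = 648603527806976/ 3671200017086209737125625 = 0.00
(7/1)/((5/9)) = 63/5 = 12.60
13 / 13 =1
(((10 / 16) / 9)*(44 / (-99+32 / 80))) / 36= -275 / 319464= -0.00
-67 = -67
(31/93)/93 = 1/279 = 0.00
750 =750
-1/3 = -0.33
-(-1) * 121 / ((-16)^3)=-121 / 4096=-0.03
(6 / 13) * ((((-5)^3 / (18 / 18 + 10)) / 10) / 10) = -15 / 286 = -0.05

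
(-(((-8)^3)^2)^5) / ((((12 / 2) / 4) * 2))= -1237940039285380274899124224 / 3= -412646679761793424966374700.00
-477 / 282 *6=-477 / 47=-10.15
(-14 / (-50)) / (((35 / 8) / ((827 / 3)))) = 6616 / 375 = 17.64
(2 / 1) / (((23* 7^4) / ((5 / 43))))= 10 / 2374589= 0.00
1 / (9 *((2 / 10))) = 0.56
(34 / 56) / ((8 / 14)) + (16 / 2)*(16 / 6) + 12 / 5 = 5951 / 240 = 24.80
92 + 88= 180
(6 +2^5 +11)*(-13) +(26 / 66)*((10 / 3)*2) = -634.37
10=10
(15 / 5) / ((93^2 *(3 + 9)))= 1 / 34596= 0.00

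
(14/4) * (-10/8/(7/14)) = -35/4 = -8.75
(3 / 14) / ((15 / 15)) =3 / 14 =0.21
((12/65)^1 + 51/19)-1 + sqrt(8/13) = 2.65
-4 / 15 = -0.27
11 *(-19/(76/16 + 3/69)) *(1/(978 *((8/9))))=-4807/95844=-0.05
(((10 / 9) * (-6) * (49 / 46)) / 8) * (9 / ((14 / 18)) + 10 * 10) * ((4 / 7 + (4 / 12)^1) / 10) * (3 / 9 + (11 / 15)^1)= -29678 / 3105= -9.56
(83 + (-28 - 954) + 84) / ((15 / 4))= -652 / 3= -217.33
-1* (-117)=117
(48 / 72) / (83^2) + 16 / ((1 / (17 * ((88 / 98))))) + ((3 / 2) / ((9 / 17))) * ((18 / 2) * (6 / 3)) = 298989587 / 1012683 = 295.24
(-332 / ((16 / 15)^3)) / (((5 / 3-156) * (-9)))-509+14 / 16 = -241001535 / 474112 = -508.32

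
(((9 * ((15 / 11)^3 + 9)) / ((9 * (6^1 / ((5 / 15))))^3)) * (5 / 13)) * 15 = 21325 / 151366644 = 0.00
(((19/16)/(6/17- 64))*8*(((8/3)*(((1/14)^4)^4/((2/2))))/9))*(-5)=1615/15906682202690742091776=0.00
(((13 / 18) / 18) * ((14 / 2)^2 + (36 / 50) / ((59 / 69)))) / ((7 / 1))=955721 / 3345300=0.29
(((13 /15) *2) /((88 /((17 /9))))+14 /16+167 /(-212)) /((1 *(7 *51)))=78371 /224781480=0.00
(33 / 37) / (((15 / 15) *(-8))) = -33 / 296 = -0.11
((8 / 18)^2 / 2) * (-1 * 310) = -2480 / 81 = -30.62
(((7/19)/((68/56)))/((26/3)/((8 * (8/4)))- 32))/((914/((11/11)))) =-1176/111446305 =-0.00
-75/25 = -3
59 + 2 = 61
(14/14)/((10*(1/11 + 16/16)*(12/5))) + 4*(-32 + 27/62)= -1126891/8928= -126.22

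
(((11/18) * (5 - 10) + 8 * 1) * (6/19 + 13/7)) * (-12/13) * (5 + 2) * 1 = -51442/741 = -69.42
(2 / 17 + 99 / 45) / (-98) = -0.02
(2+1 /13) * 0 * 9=0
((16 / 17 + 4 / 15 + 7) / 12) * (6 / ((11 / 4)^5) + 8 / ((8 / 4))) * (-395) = -26883272689 / 24640803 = -1091.01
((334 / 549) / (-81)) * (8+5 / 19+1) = -58784 / 844911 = -0.07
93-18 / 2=84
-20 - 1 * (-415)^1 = 395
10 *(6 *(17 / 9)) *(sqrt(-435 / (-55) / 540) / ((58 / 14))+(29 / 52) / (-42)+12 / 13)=238 *sqrt(1595) / 2871+168895 / 1638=106.42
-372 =-372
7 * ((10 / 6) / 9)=35 / 27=1.30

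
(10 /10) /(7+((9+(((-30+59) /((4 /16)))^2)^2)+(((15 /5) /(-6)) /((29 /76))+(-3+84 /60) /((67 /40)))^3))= 7335308807 /1328159916435612456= 0.00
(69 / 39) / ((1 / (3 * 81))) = 429.92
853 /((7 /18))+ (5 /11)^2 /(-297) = 551776523 /251559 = 2193.43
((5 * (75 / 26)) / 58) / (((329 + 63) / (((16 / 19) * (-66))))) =-12375 / 350987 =-0.04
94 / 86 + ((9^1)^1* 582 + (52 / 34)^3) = 5242.67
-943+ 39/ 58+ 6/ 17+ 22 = -907095/ 986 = -919.97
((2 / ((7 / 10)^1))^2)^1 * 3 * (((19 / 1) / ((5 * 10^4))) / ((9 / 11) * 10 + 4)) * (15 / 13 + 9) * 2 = 82764 / 5334875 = 0.02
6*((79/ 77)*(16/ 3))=2528/ 77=32.83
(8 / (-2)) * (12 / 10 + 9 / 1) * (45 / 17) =-108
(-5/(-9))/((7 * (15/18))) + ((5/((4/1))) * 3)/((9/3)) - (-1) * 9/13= 2225/1092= 2.04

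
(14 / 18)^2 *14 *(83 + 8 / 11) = 210602 / 297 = 709.10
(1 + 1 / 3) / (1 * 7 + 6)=4 / 39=0.10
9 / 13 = 0.69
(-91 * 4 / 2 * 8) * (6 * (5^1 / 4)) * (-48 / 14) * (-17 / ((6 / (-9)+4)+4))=-954720 / 11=-86792.73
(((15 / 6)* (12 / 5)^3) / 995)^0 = 1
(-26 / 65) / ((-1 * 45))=2 / 225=0.01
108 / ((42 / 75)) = 1350 / 7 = 192.86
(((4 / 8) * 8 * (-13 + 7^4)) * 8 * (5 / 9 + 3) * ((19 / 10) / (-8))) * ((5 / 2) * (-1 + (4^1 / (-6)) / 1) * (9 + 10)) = 45976960 / 9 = 5108551.11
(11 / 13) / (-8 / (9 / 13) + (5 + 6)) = -99 / 65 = -1.52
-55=-55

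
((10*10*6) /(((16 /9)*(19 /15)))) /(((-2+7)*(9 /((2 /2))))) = 225 /38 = 5.92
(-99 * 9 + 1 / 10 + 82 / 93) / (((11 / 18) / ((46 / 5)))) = -10384086 / 775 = -13398.82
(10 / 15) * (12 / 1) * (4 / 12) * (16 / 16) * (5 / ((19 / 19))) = 40 / 3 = 13.33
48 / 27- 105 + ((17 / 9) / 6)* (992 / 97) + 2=-98.00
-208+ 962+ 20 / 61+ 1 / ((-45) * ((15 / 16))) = 31058474 / 41175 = 754.30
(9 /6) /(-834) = -0.00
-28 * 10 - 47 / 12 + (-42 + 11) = -3779 / 12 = -314.92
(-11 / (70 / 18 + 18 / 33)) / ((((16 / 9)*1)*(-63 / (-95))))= -103455 / 49168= -2.10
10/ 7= 1.43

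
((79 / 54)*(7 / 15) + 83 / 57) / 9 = 32917 / 138510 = 0.24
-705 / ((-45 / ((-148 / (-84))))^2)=-64343 / 59535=-1.08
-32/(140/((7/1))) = -8/5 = -1.60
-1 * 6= -6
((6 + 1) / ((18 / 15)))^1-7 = -7 / 6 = -1.17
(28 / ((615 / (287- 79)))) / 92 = 1456 / 14145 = 0.10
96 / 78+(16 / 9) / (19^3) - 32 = -24692192 / 802503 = -30.77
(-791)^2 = 625681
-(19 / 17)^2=-361 / 289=-1.25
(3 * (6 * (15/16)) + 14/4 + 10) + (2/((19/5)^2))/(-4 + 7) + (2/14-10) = 1247167/60648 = 20.56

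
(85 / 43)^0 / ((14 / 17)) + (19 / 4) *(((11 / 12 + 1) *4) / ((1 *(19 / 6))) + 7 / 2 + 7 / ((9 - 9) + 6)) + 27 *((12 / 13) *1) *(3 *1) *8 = 345637 / 546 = 633.03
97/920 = 0.11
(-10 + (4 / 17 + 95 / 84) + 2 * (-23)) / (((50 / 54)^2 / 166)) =-1573524873 / 148750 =-10578.32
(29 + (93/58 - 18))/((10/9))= 6579/580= 11.34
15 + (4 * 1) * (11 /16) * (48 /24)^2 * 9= 114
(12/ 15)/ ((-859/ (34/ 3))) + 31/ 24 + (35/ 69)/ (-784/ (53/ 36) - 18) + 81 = 2845922426839/ 34588184760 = 82.28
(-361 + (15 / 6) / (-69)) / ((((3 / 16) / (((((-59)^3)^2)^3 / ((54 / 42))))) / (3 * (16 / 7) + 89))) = -20071442746916582937118726994511404703944 / 1863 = -10773721281221998355941350000000000000.00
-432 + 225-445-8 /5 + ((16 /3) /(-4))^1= -9824 /15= -654.93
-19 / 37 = -0.51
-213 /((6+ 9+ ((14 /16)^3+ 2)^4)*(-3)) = 4879082848256 /4522790729761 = 1.08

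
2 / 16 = 1 / 8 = 0.12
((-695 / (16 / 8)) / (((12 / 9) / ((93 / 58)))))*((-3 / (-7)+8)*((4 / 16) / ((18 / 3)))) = -3813465 / 25984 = -146.76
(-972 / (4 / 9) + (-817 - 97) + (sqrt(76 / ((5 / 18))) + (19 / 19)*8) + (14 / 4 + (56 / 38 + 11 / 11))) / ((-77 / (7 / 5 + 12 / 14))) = 9267253 / 102410 - 474*sqrt(190) / 13475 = 90.01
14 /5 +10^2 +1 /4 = 103.05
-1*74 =-74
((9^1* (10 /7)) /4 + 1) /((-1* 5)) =-59 /70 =-0.84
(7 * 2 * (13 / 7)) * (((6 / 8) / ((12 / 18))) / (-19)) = -1.54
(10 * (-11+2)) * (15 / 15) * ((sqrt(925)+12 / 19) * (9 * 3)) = -12150 * sqrt(37) - 29160 / 19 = -75440.30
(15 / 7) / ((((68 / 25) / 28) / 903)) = 338625 / 17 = 19919.12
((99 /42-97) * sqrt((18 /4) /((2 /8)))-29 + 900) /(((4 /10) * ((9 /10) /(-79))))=-1720225 /9 + 2616875 * sqrt(2) /42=-103021.35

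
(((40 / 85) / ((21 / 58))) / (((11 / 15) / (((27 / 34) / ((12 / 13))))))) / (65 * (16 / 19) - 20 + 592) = 24795 / 10191874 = 0.00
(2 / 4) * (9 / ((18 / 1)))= 1 / 4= 0.25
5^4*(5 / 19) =3125 / 19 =164.47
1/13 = 0.08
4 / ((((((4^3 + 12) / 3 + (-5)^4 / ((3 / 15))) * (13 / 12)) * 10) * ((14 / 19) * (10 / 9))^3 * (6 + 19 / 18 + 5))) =405017091 / 22862039882500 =0.00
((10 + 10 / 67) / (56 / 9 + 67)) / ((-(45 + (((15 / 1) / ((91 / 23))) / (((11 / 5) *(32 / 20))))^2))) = -8721416704 / 2904436837917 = -0.00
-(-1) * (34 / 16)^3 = 4913 / 512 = 9.60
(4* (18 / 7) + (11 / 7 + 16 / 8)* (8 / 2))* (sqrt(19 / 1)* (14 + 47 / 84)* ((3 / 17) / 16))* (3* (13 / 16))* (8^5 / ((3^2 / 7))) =87508096* sqrt(19) / 357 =1068456.43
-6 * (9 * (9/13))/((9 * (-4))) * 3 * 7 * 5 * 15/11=42525/286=148.69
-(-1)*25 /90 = 5 /18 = 0.28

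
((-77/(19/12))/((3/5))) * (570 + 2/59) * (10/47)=-517932800/52687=-9830.37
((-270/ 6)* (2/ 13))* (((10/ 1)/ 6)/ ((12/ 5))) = -125/ 26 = -4.81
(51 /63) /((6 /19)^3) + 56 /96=119249 /4536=26.29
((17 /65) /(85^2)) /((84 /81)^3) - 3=-1819252317 /606424000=-3.00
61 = 61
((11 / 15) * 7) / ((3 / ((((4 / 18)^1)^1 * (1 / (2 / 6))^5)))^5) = 48498912 / 5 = 9699782.40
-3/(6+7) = -3/13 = -0.23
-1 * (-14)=14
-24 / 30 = -0.80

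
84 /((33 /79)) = 2212 /11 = 201.09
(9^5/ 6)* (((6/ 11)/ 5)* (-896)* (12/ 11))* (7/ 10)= -2222131968/ 3025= -734589.08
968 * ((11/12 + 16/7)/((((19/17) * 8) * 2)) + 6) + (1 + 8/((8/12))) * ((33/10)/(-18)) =95424307/15960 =5978.97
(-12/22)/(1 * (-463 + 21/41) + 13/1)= 82/67573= 0.00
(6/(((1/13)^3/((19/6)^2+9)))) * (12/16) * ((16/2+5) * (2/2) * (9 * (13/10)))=457804269/16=28612766.81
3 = 3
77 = 77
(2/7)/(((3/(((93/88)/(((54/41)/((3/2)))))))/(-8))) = -1271/1386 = -0.92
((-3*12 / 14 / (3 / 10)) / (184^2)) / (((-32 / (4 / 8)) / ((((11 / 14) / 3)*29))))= 1595 / 53086208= 0.00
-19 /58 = -0.33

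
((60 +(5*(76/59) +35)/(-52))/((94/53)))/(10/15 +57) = 28879965/49891816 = 0.58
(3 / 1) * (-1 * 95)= -285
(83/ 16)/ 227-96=-348589/ 3632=-95.98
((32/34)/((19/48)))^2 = 589824/104329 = 5.65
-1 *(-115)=115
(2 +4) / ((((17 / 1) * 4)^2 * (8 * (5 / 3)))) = 9 / 92480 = 0.00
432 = 432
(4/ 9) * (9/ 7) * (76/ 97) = 304/ 679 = 0.45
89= 89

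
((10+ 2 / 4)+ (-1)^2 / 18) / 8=95 / 72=1.32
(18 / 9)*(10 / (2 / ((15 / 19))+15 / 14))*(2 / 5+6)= 26880 / 757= 35.51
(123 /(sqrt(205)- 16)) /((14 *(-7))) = 41 *sqrt(205) /1666 + 328 /833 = 0.75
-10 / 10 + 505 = 504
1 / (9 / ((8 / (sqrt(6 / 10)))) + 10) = 3200 / 31757-72 * sqrt(15) / 31757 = 0.09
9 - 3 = 6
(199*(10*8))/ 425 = 3184/ 85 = 37.46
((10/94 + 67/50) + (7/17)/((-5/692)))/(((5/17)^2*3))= -37721249/176250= -214.02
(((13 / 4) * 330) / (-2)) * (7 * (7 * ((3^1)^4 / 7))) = -1216215 / 4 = -304053.75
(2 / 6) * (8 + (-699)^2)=488609 / 3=162869.67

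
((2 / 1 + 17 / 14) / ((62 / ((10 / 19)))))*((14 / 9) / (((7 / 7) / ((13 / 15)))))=0.04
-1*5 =-5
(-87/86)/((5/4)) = -174/215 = -0.81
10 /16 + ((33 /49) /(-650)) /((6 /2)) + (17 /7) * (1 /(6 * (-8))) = 438811 /764400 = 0.57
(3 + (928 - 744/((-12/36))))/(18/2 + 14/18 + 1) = 28467/97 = 293.47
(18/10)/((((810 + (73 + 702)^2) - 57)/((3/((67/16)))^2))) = 10368/6748964605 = 0.00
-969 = -969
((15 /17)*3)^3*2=182250 /4913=37.10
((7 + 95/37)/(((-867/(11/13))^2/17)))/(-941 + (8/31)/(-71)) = -0.00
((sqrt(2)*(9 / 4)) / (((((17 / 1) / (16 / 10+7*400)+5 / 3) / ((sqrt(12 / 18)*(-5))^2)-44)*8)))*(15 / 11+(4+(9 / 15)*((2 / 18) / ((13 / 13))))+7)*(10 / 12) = -1056265*sqrt(2) / 15916252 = -0.09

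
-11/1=-11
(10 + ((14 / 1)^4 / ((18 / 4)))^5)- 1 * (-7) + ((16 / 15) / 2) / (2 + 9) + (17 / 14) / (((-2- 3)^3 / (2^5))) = 25769822670987718890170182217 / 568346625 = 45341736076971898777.74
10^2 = 100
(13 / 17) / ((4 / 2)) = 13 / 34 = 0.38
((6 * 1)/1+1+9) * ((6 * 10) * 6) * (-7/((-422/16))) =1528.72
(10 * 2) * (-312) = -6240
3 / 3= 1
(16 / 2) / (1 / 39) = 312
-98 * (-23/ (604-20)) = 1127/ 292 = 3.86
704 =704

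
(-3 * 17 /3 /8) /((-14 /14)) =17 /8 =2.12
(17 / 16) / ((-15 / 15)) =-17 / 16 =-1.06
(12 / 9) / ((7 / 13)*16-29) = -52 / 795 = -0.07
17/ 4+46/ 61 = 1221/ 244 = 5.00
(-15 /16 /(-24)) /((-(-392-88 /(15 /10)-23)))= 15 /181888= 0.00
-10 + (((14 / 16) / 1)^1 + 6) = -25 / 8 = -3.12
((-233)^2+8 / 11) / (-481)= -597187 / 5291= -112.87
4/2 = 2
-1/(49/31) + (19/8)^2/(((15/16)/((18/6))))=17069/980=17.42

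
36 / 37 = 0.97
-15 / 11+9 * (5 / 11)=30 / 11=2.73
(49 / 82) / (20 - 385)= -49 / 29930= -0.00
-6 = -6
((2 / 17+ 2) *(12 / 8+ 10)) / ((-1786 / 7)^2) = 10143 / 27113266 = 0.00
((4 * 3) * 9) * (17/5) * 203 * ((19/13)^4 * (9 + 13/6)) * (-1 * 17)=-9220523781042/142805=-64567233.51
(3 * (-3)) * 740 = -6660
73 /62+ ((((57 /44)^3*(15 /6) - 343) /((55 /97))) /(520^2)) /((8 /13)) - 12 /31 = 38027661083187 /48335446016000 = 0.79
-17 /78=-0.22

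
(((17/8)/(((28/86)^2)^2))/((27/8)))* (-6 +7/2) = -290598085/2074464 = -140.08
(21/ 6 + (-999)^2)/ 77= 1996009/ 154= 12961.10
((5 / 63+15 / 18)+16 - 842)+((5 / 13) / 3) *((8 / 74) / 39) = -650067853 / 787878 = -825.09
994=994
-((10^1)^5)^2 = -10000000000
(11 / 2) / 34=11 / 68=0.16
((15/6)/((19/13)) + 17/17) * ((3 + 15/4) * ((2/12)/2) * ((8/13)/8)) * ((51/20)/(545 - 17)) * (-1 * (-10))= 15759/2782208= 0.01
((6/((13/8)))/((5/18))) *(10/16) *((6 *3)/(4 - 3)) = 1944/13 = 149.54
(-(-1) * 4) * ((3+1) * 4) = 64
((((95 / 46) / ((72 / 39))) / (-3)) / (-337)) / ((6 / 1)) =1235 / 6696864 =0.00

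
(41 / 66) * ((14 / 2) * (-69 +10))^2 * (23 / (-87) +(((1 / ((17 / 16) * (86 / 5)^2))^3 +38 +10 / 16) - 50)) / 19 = -1759462798200763743125773 / 27105927582911897808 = -64910.63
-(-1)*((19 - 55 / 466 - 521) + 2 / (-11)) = -2574789 / 5126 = -502.30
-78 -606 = -684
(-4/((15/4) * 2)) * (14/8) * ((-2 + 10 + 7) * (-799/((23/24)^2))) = 6443136/529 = 12179.84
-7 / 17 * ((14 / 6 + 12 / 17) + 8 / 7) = -1493 / 867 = -1.72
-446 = -446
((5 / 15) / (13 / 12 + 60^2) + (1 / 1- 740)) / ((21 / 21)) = -31934403 / 43213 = -739.00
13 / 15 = 0.87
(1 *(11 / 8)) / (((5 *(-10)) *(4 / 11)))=-121 / 1600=-0.08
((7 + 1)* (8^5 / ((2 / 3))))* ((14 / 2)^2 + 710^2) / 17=198239453184 / 17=11661144304.94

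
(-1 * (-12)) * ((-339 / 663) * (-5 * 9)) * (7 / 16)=106785 / 884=120.80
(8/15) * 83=664/15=44.27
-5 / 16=-0.31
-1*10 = -10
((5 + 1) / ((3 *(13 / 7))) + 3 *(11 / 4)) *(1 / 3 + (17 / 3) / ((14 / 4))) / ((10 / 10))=19885 / 1092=18.21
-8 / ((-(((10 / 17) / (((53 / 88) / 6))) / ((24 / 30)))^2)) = 811801 / 5445000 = 0.15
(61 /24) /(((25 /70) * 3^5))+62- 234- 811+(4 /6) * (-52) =-1017.64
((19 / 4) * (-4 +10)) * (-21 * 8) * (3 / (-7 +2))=2872.80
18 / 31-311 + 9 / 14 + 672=157205 / 434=362.22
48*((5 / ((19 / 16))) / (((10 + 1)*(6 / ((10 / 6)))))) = 3200 / 627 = 5.10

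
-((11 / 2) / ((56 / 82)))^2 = -203401 / 3136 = -64.86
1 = 1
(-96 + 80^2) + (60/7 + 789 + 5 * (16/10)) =49767/7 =7109.57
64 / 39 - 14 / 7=-14 / 39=-0.36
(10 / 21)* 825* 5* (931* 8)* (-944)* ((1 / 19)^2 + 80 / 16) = -1312745280000 / 19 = -69091856842.11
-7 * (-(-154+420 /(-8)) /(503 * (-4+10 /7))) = 20237 /18108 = 1.12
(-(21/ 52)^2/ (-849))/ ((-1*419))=-147/ 320632208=-0.00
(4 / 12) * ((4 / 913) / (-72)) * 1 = -1 / 49302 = -0.00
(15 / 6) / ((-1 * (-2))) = 1.25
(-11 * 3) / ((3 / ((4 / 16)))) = -11 / 4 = -2.75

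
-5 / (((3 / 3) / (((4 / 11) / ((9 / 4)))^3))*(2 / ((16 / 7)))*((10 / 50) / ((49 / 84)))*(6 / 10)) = -1024000 / 8732691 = -0.12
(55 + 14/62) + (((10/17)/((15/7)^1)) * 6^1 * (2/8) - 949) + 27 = -456573/527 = -866.36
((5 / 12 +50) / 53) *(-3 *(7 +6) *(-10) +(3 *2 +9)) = 81675 / 212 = 385.26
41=41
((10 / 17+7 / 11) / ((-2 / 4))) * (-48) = 21984 / 187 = 117.56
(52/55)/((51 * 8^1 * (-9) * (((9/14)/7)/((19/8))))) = -12103/1817640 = -0.01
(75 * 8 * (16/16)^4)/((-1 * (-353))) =600/353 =1.70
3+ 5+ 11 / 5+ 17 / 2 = 187 / 10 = 18.70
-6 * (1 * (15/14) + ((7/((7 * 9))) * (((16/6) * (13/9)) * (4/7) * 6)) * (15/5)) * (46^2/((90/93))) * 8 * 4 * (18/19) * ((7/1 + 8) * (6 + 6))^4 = -2285256466770766.92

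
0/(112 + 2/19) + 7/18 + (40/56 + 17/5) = 2837/630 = 4.50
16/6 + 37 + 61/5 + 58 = 1648/15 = 109.87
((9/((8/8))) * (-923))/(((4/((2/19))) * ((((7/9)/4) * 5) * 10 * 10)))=-74763/33250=-2.25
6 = 6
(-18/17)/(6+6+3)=-6/85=-0.07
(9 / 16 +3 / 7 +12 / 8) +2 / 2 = 391 / 112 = 3.49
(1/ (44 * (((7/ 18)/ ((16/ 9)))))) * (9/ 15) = 24/ 385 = 0.06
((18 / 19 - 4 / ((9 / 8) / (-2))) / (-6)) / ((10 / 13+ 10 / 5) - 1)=-8957 / 11799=-0.76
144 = 144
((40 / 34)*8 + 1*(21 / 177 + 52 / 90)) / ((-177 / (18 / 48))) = -0.02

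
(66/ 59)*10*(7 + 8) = 9900/ 59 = 167.80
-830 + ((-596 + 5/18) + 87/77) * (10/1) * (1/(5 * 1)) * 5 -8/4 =-4697101/693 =-6777.92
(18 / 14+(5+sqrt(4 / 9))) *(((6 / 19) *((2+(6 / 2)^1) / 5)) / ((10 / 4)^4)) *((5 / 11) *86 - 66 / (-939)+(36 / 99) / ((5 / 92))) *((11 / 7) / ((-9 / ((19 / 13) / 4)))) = -921953792 / 5607590625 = -0.16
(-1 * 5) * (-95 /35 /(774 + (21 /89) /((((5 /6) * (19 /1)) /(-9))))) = 803225 /45801252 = 0.02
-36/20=-9/5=-1.80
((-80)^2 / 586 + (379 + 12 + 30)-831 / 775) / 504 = 24458773 / 28611450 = 0.85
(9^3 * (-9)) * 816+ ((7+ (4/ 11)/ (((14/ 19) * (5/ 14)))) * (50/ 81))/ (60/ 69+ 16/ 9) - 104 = -145229295865/ 27126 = -5353878.05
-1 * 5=-5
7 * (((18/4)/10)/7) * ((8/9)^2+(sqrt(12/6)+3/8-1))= 107/1440+9 * sqrt(2)/20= 0.71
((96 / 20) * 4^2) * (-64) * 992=-24379392 / 5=-4875878.40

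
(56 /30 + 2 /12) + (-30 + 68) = 1201 /30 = 40.03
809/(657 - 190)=809/467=1.73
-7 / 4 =-1.75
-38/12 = -3.17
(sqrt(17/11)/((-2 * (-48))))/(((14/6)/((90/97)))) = 45 * sqrt(187)/119504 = 0.01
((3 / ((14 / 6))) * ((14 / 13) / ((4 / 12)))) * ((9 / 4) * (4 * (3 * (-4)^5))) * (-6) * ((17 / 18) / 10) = 4230144 / 65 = 65079.14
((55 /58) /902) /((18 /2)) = 5 /42804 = 0.00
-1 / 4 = -0.25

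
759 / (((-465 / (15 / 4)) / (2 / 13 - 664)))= 3275085 / 806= 4063.38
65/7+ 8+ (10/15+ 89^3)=14804726/21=704986.95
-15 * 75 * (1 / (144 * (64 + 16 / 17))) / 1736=-2125 / 30664704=-0.00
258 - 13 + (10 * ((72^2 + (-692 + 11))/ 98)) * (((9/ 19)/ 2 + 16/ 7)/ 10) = 495167/ 1372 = 360.91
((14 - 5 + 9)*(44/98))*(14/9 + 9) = 4180/49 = 85.31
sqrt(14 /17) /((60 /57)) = 19 * sqrt(238) /340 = 0.86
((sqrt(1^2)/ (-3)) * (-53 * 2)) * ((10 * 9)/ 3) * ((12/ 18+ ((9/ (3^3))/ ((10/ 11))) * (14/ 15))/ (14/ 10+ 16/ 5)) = 48124/ 207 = 232.48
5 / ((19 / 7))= 35 / 19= 1.84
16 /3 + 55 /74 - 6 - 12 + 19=1571 /222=7.08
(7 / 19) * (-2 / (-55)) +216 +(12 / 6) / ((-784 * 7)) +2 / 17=10535756827 / 48747160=216.13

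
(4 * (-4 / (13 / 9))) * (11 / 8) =-198 / 13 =-15.23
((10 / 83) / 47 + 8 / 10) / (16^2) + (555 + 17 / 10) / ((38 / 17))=621796019 / 2496640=249.05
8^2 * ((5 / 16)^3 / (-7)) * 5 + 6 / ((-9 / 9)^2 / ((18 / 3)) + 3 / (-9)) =-16753 / 448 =-37.40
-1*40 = -40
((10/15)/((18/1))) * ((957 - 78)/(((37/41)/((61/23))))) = 732793/7659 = 95.68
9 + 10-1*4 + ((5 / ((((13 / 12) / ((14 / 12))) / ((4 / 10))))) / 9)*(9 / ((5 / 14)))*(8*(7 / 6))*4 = 46829 / 195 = 240.15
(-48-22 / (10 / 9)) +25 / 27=-9028 / 135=-66.87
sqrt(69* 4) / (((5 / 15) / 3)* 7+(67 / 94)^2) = 159048* sqrt(69) / 102253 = 12.92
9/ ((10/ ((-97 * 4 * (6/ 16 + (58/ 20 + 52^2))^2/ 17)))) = -150553223.74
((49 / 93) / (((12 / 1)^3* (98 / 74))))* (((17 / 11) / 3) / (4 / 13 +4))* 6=8177 / 49496832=0.00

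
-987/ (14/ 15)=-2115/ 2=-1057.50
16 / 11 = 1.45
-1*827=-827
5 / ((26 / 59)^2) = 17405 / 676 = 25.75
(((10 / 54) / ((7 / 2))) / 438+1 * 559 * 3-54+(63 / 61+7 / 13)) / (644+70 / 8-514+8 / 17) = 3625991771200 / 310735937421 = 11.67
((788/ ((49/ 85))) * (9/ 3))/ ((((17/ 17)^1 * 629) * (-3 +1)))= -5910/ 1813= -3.26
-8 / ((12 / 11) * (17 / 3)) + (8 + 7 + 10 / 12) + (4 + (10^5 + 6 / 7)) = 71413849 / 714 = 100019.40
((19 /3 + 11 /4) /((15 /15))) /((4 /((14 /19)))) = 763 /456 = 1.67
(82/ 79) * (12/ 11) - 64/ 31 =-25112/ 26939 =-0.93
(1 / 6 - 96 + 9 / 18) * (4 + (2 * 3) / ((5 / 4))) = -12584 / 15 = -838.93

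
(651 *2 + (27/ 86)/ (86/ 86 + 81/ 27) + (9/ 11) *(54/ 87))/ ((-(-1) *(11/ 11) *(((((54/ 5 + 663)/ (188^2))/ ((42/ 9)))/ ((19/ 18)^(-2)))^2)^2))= 1124425304258158316375805762427944960000/ 370516003785790069128145477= 3034755024801.12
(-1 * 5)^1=-5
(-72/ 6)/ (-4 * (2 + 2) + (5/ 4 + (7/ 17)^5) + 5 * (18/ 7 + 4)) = -0.66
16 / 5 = 3.20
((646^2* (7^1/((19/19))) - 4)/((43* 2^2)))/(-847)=-730302/36421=-20.05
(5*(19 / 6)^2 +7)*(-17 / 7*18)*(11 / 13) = -384659 / 182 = -2113.51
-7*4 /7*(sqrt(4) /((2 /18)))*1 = -72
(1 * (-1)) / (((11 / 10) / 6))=-60 / 11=-5.45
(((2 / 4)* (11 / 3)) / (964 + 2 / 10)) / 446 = 55 / 12900996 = 0.00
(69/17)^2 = 4761/289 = 16.47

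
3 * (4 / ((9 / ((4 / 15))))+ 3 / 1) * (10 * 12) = 3368 / 3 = 1122.67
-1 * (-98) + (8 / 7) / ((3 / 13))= 2162 / 21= 102.95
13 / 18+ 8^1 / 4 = 49 / 18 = 2.72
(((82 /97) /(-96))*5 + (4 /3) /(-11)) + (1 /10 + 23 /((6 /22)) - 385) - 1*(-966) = 170361853 /256080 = 665.27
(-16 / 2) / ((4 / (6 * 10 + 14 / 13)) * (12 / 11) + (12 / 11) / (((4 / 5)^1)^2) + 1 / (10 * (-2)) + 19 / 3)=-262020 / 263963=-0.99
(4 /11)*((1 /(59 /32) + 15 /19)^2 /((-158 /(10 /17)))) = -44580980 /18564357493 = -0.00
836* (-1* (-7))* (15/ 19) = 4620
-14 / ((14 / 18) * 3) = -6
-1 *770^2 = -592900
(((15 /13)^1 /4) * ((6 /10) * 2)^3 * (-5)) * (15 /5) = -486 /65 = -7.48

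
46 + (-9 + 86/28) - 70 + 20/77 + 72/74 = -163509/5698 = -28.70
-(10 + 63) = -73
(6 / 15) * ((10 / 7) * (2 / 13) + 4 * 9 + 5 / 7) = 6722 / 455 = 14.77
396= 396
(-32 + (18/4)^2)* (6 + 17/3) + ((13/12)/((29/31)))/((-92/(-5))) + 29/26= -56564753/416208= -135.91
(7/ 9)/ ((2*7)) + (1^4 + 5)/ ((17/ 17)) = 109/ 18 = 6.06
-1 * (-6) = 6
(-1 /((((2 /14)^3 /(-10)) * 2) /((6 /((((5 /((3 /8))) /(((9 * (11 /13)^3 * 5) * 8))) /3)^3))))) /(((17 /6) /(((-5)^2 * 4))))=7736701626836761194000 /180276489341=42915754878.07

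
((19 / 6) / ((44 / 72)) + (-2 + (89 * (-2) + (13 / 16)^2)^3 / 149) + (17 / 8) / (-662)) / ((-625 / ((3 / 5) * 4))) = 1021983567127911021 / 7110773964800000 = 143.72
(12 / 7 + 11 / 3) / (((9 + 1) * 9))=113 / 1890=0.06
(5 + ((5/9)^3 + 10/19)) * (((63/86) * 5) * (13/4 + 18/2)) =16918475/66177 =255.65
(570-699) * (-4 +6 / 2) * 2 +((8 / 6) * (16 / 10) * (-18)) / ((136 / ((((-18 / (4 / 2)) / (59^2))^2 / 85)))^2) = 395495455577603439252567 / 1532928122393811780125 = 258.00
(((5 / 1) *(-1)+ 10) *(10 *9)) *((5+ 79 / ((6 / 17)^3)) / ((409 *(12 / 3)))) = 9730175 / 19632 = 495.63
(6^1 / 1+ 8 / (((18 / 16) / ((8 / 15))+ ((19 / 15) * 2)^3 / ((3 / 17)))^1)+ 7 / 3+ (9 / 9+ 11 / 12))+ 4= 3501589827 / 244270444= 14.33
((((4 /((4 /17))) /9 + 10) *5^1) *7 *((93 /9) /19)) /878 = 116095 /450414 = 0.26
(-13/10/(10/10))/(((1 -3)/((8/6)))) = 13/15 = 0.87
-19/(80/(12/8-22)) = 779/160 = 4.87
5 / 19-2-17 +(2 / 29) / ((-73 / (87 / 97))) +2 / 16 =-20033061 / 1076312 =-18.61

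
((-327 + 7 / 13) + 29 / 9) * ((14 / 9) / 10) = -264733 / 5265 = -50.28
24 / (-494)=-12 / 247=-0.05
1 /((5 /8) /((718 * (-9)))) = -10339.20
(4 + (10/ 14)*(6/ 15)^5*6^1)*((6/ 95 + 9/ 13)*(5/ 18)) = 2751106/ 3241875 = 0.85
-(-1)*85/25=17/5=3.40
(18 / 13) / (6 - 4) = 9 / 13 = 0.69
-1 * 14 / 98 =-1 / 7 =-0.14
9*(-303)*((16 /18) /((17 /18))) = -2566.59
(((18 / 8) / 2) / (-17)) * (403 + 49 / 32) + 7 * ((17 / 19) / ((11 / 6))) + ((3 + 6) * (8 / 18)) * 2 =-13965673 / 909568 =-15.35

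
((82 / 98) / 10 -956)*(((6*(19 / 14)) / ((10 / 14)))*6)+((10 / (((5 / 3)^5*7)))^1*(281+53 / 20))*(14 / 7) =-10002378852 / 153125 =-65321.66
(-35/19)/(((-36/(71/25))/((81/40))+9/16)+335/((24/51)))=-51120/19597037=-0.00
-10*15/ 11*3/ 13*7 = -3150/ 143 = -22.03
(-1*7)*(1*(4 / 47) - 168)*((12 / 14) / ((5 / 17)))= 804984 / 235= 3425.46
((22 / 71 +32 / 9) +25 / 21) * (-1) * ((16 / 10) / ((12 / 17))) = -153782 / 13419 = -11.46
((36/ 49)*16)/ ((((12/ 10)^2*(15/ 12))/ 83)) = 26560/ 49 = 542.04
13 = 13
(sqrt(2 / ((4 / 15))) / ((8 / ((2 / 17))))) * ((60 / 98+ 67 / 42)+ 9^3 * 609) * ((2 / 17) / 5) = 130525183 * sqrt(30) / 1699320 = 420.71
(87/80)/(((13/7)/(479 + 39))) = 303.33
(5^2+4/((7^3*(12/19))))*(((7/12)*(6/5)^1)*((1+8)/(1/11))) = 424776/245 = 1733.78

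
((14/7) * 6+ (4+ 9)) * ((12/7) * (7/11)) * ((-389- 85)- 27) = -150300/11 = -13663.64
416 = 416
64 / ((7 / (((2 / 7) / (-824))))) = -16 / 5047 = -0.00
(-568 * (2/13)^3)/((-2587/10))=45440/5683639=0.01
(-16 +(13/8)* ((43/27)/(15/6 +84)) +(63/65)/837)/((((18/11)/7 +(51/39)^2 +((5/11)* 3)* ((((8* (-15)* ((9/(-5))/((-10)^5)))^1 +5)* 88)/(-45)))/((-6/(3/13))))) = -4889652472079375/134064650021382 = -36.47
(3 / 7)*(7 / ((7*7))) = 3 / 49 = 0.06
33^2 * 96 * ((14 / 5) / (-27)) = -54208 / 5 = -10841.60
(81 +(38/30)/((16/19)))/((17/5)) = 19801/816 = 24.27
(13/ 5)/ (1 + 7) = 13/ 40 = 0.32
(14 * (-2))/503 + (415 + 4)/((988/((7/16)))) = 1032675/7951424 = 0.13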